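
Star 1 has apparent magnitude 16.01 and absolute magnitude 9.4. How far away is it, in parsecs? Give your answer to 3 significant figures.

m − M = 5 log₁₀(d/10 pc)
16.01 − (9.4) = 6.61 = 5 log₁₀(d/10)
d = 10 × 10^(6.61/5) = 10 × 10^1.322 = 209.9 pc.

210 pc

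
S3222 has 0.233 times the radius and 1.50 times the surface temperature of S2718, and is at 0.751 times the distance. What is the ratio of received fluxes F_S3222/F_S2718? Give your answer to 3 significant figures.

0.487

L_S3222/L_S2718 = (R_S3222/R_S2718)²(T_S3222/T_S2718)⁴ = (0.233)² × (1.50)⁴ = 0.2748.
F_S3222/F_S2718 = (L_S3222/L_S2718)/(d_S3222/d_S2718)² = 0.2748 / (0.751)² = 0.4873.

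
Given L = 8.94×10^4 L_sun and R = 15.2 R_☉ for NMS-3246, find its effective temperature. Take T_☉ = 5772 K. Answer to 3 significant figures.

T/T_☉ = (L/L_☉)^(1/4) / (R/R_☉)^(1/2)
T = 5772 × (8.94×10^4)^(1/4) / √(15.2) = 5772 × 17.29 / 3.899 = 2.560×10^4 K.

2.56×10^4 K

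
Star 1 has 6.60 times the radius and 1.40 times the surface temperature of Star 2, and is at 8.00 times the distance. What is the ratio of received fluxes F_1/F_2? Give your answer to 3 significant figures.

2.61

L_1/L_2 = (R_1/R_2)²(T_1/T_2)⁴ = (6.60)² × (1.40)⁴ = 167.3.
F_1/F_2 = (L_1/L_2)/(d_1/d_2)² = 167.3 / (8.00)² = 2.615.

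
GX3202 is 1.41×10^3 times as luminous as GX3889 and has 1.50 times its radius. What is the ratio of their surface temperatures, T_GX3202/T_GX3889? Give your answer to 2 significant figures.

L ∝ R²T⁴ gives T ∝ (L/R²)^(1/4), so
T_GX3202/T_GX3889 = (1.41×10^3 / 1.50²)^(1/4) = (626.7)^(1/4) = 5.003.

5.0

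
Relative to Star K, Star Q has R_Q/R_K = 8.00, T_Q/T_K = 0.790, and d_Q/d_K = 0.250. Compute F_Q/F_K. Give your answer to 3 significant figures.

399

L_Q/L_K = (R_Q/R_K)²(T_Q/T_K)⁴ = (8.00)² × (0.790)⁴ = 24.93.
F_Q/F_K = (L_Q/L_K)/(d_Q/d_K)² = 24.93 / (0.250)² = 398.8.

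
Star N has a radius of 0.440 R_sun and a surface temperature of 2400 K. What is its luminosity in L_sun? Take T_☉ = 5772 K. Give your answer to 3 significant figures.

0.00579 L_sun

L/L_☉ = (R/R_☉)² (T/T_☉)⁴ = (0.440)² × (2400/5772)⁴
       = 0.1936 × (0.4158)⁴ = 0.1936 × 0.02989 = 0.005787.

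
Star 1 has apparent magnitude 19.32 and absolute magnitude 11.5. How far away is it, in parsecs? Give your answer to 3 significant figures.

366 pc

m − M = 5 log₁₀(d/10 pc)
19.32 − (11.5) = 7.82 = 5 log₁₀(d/10)
d = 10 × 10^(7.82/5) = 10 × 10^1.564 = 366.4 pc.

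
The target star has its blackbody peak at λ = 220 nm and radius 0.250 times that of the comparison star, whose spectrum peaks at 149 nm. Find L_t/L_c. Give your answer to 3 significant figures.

0.0132

Wien's law gives T ∝ 1/λ_max, so T_t/T_c = λ_c/λ_t = 149/220 = 0.6773.
Then L ∝ R²T⁴ gives L_t/L_c = (0.250)² × (0.6773)⁴ = 0.06250 × 0.2104 = 0.01315.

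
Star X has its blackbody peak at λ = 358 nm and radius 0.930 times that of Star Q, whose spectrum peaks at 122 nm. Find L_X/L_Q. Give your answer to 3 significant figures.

0.0117

Wien's law gives T ∝ 1/λ_max, so T_X/T_Q = λ_Q/λ_X = 122/358 = 0.3408.
Then L ∝ R²T⁴ gives L_X/L_Q = (0.930)² × (0.3408)⁴ = 0.8649 × 0.01349 = 0.01166.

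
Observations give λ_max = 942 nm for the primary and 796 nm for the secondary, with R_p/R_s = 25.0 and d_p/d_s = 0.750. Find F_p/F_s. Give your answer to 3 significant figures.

567

Wien's law: T_p/T_s = λ_s/λ_p = 796/942 = 0.8450.
L_p/L_s = (R_p/R_s)²(T_p/T_s)⁴ = (25.0)²(0.8450)⁴ = 318.7.
F_p/F_s = (L_p/L_s)/(d_p/d_s)² = 318.7/(0.750)² = 566.5.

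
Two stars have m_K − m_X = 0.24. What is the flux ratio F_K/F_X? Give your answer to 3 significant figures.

0.802

F_K/F_X = 10^(−(m_K − m_X)/2.5) = 10^(-0.24/2.5) = 10^-0.096 = 0.8017.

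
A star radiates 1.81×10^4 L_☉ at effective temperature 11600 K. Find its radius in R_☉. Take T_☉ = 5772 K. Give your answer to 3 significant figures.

R/R_☉ = √(L/L_☉) / (T/T_☉)² = √(1.81×10^4) / (2.010)²
       = 134.5 / 4.039 = 33.31.

33.3 R_☉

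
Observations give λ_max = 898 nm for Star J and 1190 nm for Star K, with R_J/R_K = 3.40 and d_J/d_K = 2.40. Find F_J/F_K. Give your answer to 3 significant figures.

6.19

Wien's law: T_J/T_K = λ_K/λ_J = 1190/898 = 1.325.
L_J/L_K = (R_J/R_K)²(T_J/T_K)⁴ = (3.40)²(1.325)⁴ = 35.65.
F_J/F_K = (L_J/L_K)/(d_J/d_K)² = 35.65/(2.40)² = 6.189.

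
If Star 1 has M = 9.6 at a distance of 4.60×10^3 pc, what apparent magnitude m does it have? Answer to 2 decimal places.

m = M + 5 log₁₀(d/10 pc) = 9.6 + 5 log₁₀(4.60×10^3/10)
  = 9.6 + 5 × 2.663 = 9.6 + 13.31 = 22.91.

22.91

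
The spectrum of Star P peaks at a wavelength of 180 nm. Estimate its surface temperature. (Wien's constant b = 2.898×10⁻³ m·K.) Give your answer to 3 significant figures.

1.61×10^4 K

T = b/λ_max = 2.898×10⁻³ / (180×10⁻⁹) = 1.610×10^4 K.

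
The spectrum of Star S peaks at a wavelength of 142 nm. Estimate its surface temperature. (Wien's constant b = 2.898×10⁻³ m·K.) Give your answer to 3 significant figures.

2.04×10^4 K

T = b/λ_max = 2.898×10⁻³ / (142×10⁻⁹) = 2.041×10^4 K.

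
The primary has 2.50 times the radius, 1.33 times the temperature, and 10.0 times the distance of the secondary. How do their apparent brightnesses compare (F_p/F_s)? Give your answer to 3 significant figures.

L_p/L_s = (R_p/R_s)²(T_p/T_s)⁴ = (2.50)² × (1.33)⁴ = 19.56.
F_p/F_s = (L_p/L_s)/(d_p/d_s)² = 19.56 / (10.0)² = 0.1956.

0.196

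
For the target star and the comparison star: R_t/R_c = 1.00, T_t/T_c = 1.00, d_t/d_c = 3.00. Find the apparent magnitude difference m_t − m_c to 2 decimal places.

L_t/L_c = (1.00)²(1.00)⁴ = 1.000.
F_t/F_c = (L_t/L_c)/(d_t/d_c)² = 1.000/9.000 = 0.1111.
m_t − m_c = −2.5 log₁₀(0.1111) = 2.39.

2.39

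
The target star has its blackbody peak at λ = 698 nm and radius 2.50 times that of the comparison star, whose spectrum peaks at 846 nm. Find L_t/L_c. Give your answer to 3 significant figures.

13.5

Wien's law gives T ∝ 1/λ_max, so T_t/T_c = λ_c/λ_t = 846/698 = 1.212.
Then L ∝ R²T⁴ gives L_t/L_c = (2.50)² × (1.212)⁴ = 6.250 × 2.158 = 13.49.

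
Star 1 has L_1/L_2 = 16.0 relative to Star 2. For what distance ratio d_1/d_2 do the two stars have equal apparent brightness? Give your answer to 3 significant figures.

4.00

Equal flux requires L_1/d_1² = L_2/d_2², so d_1/d_2 = √(L_1/L_2)
= √(16.0) = 4.000.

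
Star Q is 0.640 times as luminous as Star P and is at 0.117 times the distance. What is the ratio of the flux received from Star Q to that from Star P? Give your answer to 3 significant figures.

46.8

F = L/(4πd²), so F_Q/F_P = (L_Q/L_P) / (d_Q/d_P)²
= 0.640 / (0.117)² = 0.640 / 0.01369 = 46.75.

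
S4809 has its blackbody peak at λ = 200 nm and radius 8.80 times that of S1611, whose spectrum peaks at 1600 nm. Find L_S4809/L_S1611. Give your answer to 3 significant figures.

Wien's law gives T ∝ 1/λ_max, so T_S4809/T_S1611 = λ_S1611/λ_S4809 = 1600/200 = 8.000.
Then L ∝ R²T⁴ gives L_S4809/L_S1611 = (8.80)² × (8.000)⁴ = 77.44 × 4096 = 3.172×10^5.

3.17×10^5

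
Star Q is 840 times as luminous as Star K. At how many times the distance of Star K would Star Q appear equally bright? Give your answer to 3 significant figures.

Equal flux requires L_Q/d_Q² = L_K/d_K², so d_Q/d_K = √(L_Q/L_K)
= √(840) = 28.98.

29.0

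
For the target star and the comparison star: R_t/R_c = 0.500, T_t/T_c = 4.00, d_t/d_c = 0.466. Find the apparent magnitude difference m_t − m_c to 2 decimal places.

L_t/L_c = (0.500)²(4.00)⁴ = 64.00.
F_t/F_c = (L_t/L_c)/(d_t/d_c)² = 64.00/0.2172 = 294.7.
m_t − m_c = −2.5 log₁₀(294.7) = -6.17.

-6.17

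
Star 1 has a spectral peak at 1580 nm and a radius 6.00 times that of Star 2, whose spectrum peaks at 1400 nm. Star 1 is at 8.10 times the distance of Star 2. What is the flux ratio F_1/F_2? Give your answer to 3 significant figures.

0.338

Wien's law: T_1/T_2 = λ_2/λ_1 = 1400/1580 = 0.8861.
L_1/L_2 = (R_1/R_2)²(T_1/T_2)⁴ = (6.00)²(0.8861)⁴ = 22.19.
F_1/F_2 = (L_1/L_2)/(d_1/d_2)² = 22.19/(8.10)² = 0.3382.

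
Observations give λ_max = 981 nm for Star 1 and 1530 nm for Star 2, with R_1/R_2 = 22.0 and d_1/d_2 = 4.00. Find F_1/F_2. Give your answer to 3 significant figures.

Wien's law: T_1/T_2 = λ_2/λ_1 = 1530/981 = 1.560.
L_1/L_2 = (R_1/R_2)²(T_1/T_2)⁴ = (22.0)²(1.560)⁴ = 2864.
F_1/F_2 = (L_1/L_2)/(d_1/d_2)² = 2864/(4.00)² = 179.0.

179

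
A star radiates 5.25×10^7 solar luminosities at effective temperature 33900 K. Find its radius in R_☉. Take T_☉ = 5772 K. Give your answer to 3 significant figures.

210 R_☉

R/R_☉ = √(L/L_☉) / (T/T_☉)² = √(5.25×10^7) / (5.873)²
       = 7246 / 34.49 = 210.1.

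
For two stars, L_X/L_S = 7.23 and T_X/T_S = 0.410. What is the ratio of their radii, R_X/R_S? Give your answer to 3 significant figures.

L ∝ R²T⁴ gives R ∝ √L / T², so
R_X/R_S = √(7.23) / (0.410)² = 2.689 / 0.1681 = 16.00.

16.0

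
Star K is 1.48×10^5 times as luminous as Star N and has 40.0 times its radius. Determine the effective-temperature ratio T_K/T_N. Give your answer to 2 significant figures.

3.1

L ∝ R²T⁴ gives T ∝ (L/R²)^(1/4), so
T_K/T_N = (1.48×10^5 / 40.0²)^(1/4) = (92.50)^(1/4) = 3.101.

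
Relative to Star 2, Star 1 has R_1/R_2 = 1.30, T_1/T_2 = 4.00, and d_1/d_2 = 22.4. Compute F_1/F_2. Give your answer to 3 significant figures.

0.862

L_1/L_2 = (R_1/R_2)²(T_1/T_2)⁴ = (1.30)² × (4.00)⁴ = 432.6.
F_1/F_2 = (L_1/L_2)/(d_1/d_2)² = 432.6 / (22.4)² = 0.8622.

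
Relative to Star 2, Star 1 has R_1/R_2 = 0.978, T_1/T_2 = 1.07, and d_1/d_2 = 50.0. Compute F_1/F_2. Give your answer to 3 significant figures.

5.02×10^-4

L_1/L_2 = (R_1/R_2)²(T_1/T_2)⁴ = (0.978)² × (1.07)⁴ = 1.254.
F_1/F_2 = (L_1/L_2)/(d_1/d_2)² = 1.254 / (50.0)² = 5.015×10^-4.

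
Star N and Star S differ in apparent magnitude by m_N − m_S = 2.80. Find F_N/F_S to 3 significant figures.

F_N/F_S = 10^(−(m_N − m_S)/2.5) = 10^(-2.80/2.5) = 10^-1.120 = 0.07586.

0.0759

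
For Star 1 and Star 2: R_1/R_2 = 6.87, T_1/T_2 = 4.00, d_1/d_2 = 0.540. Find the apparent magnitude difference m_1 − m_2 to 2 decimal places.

L_1/L_2 = (6.87)²(4.00)⁴ = 1.208×10^4.
F_1/F_2 = (L_1/L_2)/(d_1/d_2)² = 1.208×10^4/0.2916 = 4.143×10^4.
m_1 − m_2 = −2.5 log₁₀(4.143×10^4) = -11.54.

-11.54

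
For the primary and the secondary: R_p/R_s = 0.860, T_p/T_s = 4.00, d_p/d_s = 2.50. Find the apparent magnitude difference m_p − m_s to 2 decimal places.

L_p/L_s = (0.860)²(4.00)⁴ = 189.3.
F_p/F_s = (L_p/L_s)/(d_p/d_s)² = 189.3/6.250 = 30.29.
m_p − m_s = −2.5 log₁₀(30.29) = -3.70.

-3.70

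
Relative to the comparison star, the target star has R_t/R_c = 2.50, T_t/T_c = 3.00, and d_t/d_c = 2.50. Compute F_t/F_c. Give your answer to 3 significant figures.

81.0

L_t/L_c = (R_t/R_c)²(T_t/T_c)⁴ = (2.50)² × (3.00)⁴ = 506.2.
F_t/F_c = (L_t/L_c)/(d_t/d_c)² = 506.2 / (2.50)² = 81.00.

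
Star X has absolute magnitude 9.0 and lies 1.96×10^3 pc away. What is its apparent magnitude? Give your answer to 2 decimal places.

20.46

m = M + 5 log₁₀(d/10 pc) = 9.0 + 5 log₁₀(1.96×10^3/10)
  = 9.0 + 5 × 2.292 = 9.0 + 11.46 = 20.46.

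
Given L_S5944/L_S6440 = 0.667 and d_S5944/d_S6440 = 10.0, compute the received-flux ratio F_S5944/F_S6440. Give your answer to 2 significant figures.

F = L/(4πd²), so F_S5944/F_S6440 = (L_S5944/L_S6440) / (d_S5944/d_S6440)²
= 0.667 / (10.0)² = 0.667 / 100.0 = 0.006670.

0.0067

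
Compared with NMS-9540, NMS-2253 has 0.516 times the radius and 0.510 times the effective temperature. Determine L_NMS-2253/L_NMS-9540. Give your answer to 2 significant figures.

From the Stefan–Boltzmann law, L ∝ R²T⁴, so
L_NMS-2253/L_NMS-9540 = (R_NMS-2253/R_NMS-9540)² (T_NMS-2253/T_NMS-9540)⁴ = (0.516)² × (0.510)⁴ = 0.2663 × 0.06765 = 0.01801.

0.018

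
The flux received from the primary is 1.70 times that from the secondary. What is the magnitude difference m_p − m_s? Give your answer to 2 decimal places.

m_p − m_s = −2.5 log₁₀(F_p/F_s) = −2.5 log₁₀(1.70) = −2.5 × (0.230) = -0.576.

-0.58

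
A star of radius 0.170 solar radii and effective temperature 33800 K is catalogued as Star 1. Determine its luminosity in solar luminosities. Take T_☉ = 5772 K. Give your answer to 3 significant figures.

L/L_☉ = (R/R_☉)² (T/T_☉)⁴ = (0.170)² × (33800/5772)⁴
       = 0.02890 × (5.856)⁴ = 0.02890 × 1176 = 33.98.

34.0 solar luminosities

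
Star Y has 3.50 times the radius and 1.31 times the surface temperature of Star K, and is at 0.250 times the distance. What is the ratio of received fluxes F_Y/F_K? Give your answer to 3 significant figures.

577

L_Y/L_K = (R_Y/R_K)²(T_Y/T_K)⁴ = (3.50)² × (1.31)⁴ = 36.08.
F_Y/F_K = (L_Y/L_K)/(d_Y/d_K)² = 36.08 / (0.250)² = 577.2.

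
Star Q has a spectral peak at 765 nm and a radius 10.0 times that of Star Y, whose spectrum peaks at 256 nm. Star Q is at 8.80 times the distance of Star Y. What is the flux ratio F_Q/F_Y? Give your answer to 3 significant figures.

Wien's law: T_Q/T_Y = λ_Y/λ_Q = 256/765 = 0.3346.
L_Q/L_Y = (R_Q/R_Y)²(T_Q/T_Y)⁴ = (10.0)²(0.3346)⁴ = 1.254.
F_Q/F_Y = (L_Q/L_Y)/(d_Q/d_Y)² = 1.254/(8.80)² = 0.01619.

0.0162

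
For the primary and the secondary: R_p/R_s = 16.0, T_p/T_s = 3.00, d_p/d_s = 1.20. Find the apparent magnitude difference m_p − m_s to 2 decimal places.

-10.40

L_p/L_s = (16.0)²(3.00)⁴ = 2.074×10^4.
F_p/F_s = (L_p/L_s)/(d_p/d_s)² = 2.074×10^4/1.440 = 1.440×10^4.
m_p − m_s = −2.5 log₁₀(1.440×10^4) = -10.40.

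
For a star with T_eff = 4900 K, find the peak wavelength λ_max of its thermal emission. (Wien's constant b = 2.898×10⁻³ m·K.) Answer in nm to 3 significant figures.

591 nm

λ_max = b/T = 2.898×10⁻³ / 4900 = 5.91×10^-7 m = 591.4 nm.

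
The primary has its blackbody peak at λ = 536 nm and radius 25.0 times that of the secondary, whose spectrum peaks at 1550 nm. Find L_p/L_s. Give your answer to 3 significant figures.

Wien's law gives T ∝ 1/λ_max, so T_p/T_s = λ_s/λ_p = 1550/536 = 2.892.
Then L ∝ R²T⁴ gives L_p/L_s = (25.0)² × (2.892)⁴ = 625.0 × 69.93 = 4.371×10^4.

4.37×10^4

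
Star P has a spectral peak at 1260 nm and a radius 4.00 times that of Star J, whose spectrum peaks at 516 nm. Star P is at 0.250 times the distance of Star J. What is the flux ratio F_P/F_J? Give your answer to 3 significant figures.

Wien's law: T_P/T_J = λ_J/λ_P = 516/1260 = 0.4095.
L_P/L_J = (R_P/R_J)²(T_P/T_J)⁴ = (4.00)²(0.4095)⁴ = 0.4500.
F_P/F_J = (L_P/L_J)/(d_P/d_J)² = 0.4500/(0.250)² = 7.200.

7.20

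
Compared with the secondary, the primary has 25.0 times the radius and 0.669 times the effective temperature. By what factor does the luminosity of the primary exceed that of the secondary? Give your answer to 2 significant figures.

From the Stefan–Boltzmann law, L ∝ R²T⁴, so
L_p/L_s = (R_p/R_s)² (T_p/T_s)⁴ = (25.0)² × (0.669)⁴ = 625.0 × 0.2003 = 125.2.

1.3×10^2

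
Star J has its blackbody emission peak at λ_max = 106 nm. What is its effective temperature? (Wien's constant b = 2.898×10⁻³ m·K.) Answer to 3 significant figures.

T = b/λ_max = 2.898×10⁻³ / (106×10⁻⁹) = 2.734×10^4 K.

2.73×10^4 K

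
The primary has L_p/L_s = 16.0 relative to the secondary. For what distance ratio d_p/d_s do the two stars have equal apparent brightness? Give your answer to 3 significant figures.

Equal flux requires L_p/d_p² = L_s/d_s², so d_p/d_s = √(L_p/L_s)
= √(16.0) = 4.000.

4.00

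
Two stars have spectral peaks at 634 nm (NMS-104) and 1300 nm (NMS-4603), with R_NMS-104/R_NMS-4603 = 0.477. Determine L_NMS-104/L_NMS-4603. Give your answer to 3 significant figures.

Wien's law gives T ∝ 1/λ_max, so T_NMS-104/T_NMS-4603 = λ_NMS-4603/λ_NMS-104 = 1300/634 = 2.050.
Then L ∝ R²T⁴ gives L_NMS-104/L_NMS-4603 = (0.477)² × (2.050)⁴ = 0.2275 × 17.68 = 4.022.

4.02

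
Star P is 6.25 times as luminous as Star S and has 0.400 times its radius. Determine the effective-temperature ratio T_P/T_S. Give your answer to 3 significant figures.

2.50

L ∝ R²T⁴ gives T ∝ (L/R²)^(1/4), so
T_P/T_S = (6.25 / 0.400²)^(1/4) = (39.06)^(1/4) = 2.500.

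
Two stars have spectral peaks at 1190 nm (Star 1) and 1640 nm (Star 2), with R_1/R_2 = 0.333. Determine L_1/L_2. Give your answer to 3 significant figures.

0.400

Wien's law gives T ∝ 1/λ_max, so T_1/T_2 = λ_2/λ_1 = 1640/1190 = 1.378.
Then L ∝ R²T⁴ gives L_1/L_2 = (0.333)² × (1.378)⁴ = 0.1109 × 3.607 = 0.4000.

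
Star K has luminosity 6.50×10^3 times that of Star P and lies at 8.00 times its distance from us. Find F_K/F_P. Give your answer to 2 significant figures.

F = L/(4πd²), so F_K/F_P = (L_K/L_P) / (d_K/d_P)²
= 6.50×10^3 / (8.00)² = 6.50×10^3 / 64.00 = 101.6.

1.0×10^2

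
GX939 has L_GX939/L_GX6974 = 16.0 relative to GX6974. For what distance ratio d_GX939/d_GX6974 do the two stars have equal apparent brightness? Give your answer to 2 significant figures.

4.0

Equal flux requires L_GX939/d_GX939² = L_GX6974/d_GX6974², so d_GX939/d_GX6974 = √(L_GX939/L_GX6974)
= √(16.0) = 4.000.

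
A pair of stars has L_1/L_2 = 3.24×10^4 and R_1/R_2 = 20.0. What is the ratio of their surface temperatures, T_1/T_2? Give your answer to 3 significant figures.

L ∝ R²T⁴ gives T ∝ (L/R²)^(1/4), so
T_1/T_2 = (3.24×10^4 / 20.0²)^(1/4) = (81.00)^(1/4) = 3.000.

3.00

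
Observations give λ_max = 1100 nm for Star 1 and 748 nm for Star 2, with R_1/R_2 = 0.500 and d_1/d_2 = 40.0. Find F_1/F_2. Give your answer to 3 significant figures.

3.34×10^-5

Wien's law: T_1/T_2 = λ_2/λ_1 = 748/1100 = 0.6800.
L_1/L_2 = (R_1/R_2)²(T_1/T_2)⁴ = (0.500)²(0.6800)⁴ = 0.05345.
F_1/F_2 = (L_1/L_2)/(d_1/d_2)² = 0.05345/(40.0)² = 3.341×10^-5.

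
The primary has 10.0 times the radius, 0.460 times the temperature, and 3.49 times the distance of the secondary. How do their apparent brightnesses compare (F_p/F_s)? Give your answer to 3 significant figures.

L_p/L_s = (R_p/R_s)²(T_p/T_s)⁴ = (10.0)² × (0.460)⁴ = 4.477.
F_p/F_s = (L_p/L_s)/(d_p/d_s)² = 4.477 / (3.49)² = 0.3676.

0.368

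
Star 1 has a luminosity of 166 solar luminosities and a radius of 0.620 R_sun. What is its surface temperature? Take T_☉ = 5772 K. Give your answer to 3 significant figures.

T/T_☉ = (L/L_☉)^(1/4) / (R/R_☉)^(1/2)
T = 5772 × (166)^(1/4) / √(0.620) = 5772 × 3.589 / 0.7874 = 2.631×10^4 K.

2.63×10^4 K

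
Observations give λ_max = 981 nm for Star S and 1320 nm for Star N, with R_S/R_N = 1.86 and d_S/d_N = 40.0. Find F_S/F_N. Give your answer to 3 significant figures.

Wien's law: T_S/T_N = λ_N/λ_S = 1320/981 = 1.346.
L_S/L_N = (R_S/R_N)²(T_S/T_N)⁴ = (1.86)²(1.346)⁴ = 11.34.
F_S/F_N = (L_S/L_N)/(d_S/d_N)² = 11.34/(40.0)² = 0.007088.

0.00709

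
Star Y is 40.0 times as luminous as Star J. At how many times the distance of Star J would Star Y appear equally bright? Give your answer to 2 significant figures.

6.3

Equal flux requires L_Y/d_Y² = L_J/d_J², so d_Y/d_J = √(L_Y/L_J)
= √(40.0) = 6.325.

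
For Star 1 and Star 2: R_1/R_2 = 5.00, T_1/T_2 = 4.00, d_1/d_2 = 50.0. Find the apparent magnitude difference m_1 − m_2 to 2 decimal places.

L_1/L_2 = (5.00)²(4.00)⁴ = 6400.
F_1/F_2 = (L_1/L_2)/(d_1/d_2)² = 6400/2500 = 2.560.
m_1 − m_2 = −2.5 log₁₀(2.560) = -1.02.

-1.02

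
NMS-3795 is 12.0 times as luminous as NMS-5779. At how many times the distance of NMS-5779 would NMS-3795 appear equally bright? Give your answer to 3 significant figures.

3.46

Equal flux requires L_NMS-3795/d_NMS-3795² = L_NMS-5779/d_NMS-5779², so d_NMS-3795/d_NMS-5779 = √(L_NMS-3795/L_NMS-5779)
= √(12.0) = 3.464.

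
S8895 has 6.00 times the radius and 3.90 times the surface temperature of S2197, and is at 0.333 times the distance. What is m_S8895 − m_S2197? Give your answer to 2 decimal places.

-12.19

L_S8895/L_S2197 = (6.00)²(3.90)⁴ = 8328.
F_S8895/F_S2197 = (L_S8895/L_S2197)/(d_S8895/d_S2197)² = 8328/0.1109 = 7.511×10^4.
m_S8895 − m_S2197 = −2.5 log₁₀(7.511×10^4) = -12.19.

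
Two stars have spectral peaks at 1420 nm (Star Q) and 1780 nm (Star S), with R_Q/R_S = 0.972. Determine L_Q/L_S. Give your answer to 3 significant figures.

Wien's law gives T ∝ 1/λ_max, so T_Q/T_S = λ_S/λ_Q = 1780/1420 = 1.254.
Then L ∝ R²T⁴ gives L_Q/L_S = (0.972)² × (1.254)⁴ = 0.9448 × 2.469 = 2.333.

2.33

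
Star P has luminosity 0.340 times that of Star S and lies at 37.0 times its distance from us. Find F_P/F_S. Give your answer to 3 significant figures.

2.48×10^-4

F = L/(4πd²), so F_P/F_S = (L_P/L_S) / (d_P/d_S)²
= 0.340 / (37.0)² = 0.340 / 1369 = 2.484×10^-4.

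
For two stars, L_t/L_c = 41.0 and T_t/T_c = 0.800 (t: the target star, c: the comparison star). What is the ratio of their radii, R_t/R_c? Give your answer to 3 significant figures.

L ∝ R²T⁴ gives R ∝ √L / T², so
R_t/R_c = √(41.0) / (0.800)² = 6.403 / 0.6400 = 10.00.

10.0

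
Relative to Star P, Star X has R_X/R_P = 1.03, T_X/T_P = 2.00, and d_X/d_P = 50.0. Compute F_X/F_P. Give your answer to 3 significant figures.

L_X/L_P = (R_X/R_P)²(T_X/T_P)⁴ = (1.03)² × (2.00)⁴ = 16.97.
F_X/F_P = (L_X/L_P)/(d_X/d_P)² = 16.97 / (50.0)² = 0.006790.

0.00679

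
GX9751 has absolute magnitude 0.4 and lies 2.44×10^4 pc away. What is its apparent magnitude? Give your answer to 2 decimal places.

17.34

m = M + 5 log₁₀(d/10 pc) = 0.4 + 5 log₁₀(2.44×10^4/10)
  = 0.4 + 5 × 3.387 = 0.4 + 16.94 = 17.34.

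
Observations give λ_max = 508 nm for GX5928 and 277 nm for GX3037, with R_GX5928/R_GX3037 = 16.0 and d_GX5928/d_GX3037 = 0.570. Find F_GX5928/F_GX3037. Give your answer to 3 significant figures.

Wien's law: T_GX5928/T_GX3037 = λ_GX3037/λ_GX5928 = 277/508 = 0.5453.
L_GX5928/L_GX3037 = (R_GX5928/R_GX3037)²(T_GX5928/T_GX3037)⁴ = (16.0)²(0.5453)⁴ = 22.63.
F_GX5928/F_GX3037 = (L_GX5928/L_GX3037)/(d_GX5928/d_GX3037)² = 22.63/(0.570)² = 69.66.

69.7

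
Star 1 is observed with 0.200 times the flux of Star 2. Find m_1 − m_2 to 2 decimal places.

m_1 − m_2 = −2.5 log₁₀(F_1/F_2) = −2.5 log₁₀(0.200) = −2.5 × (-0.699) = 1.747.

1.75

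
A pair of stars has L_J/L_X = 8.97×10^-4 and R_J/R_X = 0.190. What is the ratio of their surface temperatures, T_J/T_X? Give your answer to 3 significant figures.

0.397

L ∝ R²T⁴ gives T ∝ (L/R²)^(1/4), so
T_J/T_X = (8.97×10^-4 / 0.190²)^(1/4) = (0.02485)^(1/4) = 0.3970.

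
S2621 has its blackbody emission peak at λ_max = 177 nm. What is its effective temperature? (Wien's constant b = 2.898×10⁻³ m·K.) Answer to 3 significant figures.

1.64×10^4 K

T = b/λ_max = 2.898×10⁻³ / (177×10⁻⁹) = 1.637×10^4 K.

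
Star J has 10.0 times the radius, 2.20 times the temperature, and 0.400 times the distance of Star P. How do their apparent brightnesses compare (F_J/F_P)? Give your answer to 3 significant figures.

L_J/L_P = (R_J/R_P)²(T_J/T_P)⁴ = (10.0)² × (2.20)⁴ = 2343.
F_J/F_P = (L_J/L_P)/(d_J/d_P)² = 2343 / (0.400)² = 1.464×10^4.

1.46×10^4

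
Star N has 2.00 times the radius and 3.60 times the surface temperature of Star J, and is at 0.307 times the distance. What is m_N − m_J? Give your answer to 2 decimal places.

L_N/L_J = (2.00)²(3.60)⁴ = 671.8.
F_N/F_J = (L_N/L_J)/(d_N/d_J)² = 671.8/0.09425 = 7128.
m_N − m_J = −2.5 log₁₀(7128) = -9.63.

-9.63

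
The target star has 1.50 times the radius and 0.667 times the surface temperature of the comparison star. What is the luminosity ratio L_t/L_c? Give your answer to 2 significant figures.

0.45

From the Stefan–Boltzmann law, L ∝ R²T⁴, so
L_t/L_c = (R_t/R_c)² (T_t/T_c)⁴ = (1.50)² × (0.667)⁴ = 2.250 × 0.1979 = 0.4453.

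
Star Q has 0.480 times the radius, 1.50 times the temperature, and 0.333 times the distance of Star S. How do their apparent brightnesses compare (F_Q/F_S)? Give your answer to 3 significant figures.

10.5

L_Q/L_S = (R_Q/R_S)²(T_Q/T_S)⁴ = (0.480)² × (1.50)⁴ = 1.166.
F_Q/F_S = (L_Q/L_S)/(d_Q/d_S)² = 1.166 / (0.333)² = 10.52.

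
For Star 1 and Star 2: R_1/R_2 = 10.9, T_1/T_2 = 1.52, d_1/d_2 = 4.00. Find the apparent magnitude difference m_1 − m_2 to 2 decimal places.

-4.00

L_1/L_2 = (10.9)²(1.52)⁴ = 634.2.
F_1/F_2 = (L_1/L_2)/(d_1/d_2)² = 634.2/16.00 = 39.64.
m_1 − m_2 = −2.5 log₁₀(39.64) = -4.00.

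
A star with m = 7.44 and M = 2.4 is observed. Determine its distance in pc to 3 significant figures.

102 pc

m − M = 5 log₁₀(d/10 pc)
7.44 − (2.4) = 5.04 = 5 log₁₀(d/10)
d = 10 × 10^(5.04/5) = 10 × 10^1.008 = 101.9 pc.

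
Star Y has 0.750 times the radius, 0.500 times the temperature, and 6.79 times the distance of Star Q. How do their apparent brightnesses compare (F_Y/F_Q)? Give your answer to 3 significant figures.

7.63×10^-4

L_Y/L_Q = (R_Y/R_Q)²(T_Y/T_Q)⁴ = (0.750)² × (0.500)⁴ = 0.03516.
F_Y/F_Q = (L_Y/L_Q)/(d_Y/d_Q)² = 0.03516 / (6.79)² = 7.625×10^-4.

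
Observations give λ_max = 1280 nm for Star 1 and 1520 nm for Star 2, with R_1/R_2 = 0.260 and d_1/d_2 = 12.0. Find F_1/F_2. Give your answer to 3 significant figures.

9.34×10^-4

Wien's law: T_1/T_2 = λ_2/λ_1 = 1520/1280 = 1.188.
L_1/L_2 = (R_1/R_2)²(T_1/T_2)⁴ = (0.260)²(1.188)⁴ = 0.1344.
F_1/F_2 = (L_1/L_2)/(d_1/d_2)² = 0.1344/(12.0)² = 9.335×10^-4.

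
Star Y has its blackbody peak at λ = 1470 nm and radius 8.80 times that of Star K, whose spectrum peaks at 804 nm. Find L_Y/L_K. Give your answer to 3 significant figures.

Wien's law gives T ∝ 1/λ_max, so T_Y/T_K = λ_K/λ_Y = 804/1470 = 0.5469.
Then L ∝ R²T⁴ gives L_Y/L_K = (8.80)² × (0.5469)⁴ = 77.44 × 0.08949 = 6.930.

6.93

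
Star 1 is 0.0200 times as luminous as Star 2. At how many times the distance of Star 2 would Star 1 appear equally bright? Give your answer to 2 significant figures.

Equal flux requires L_1/d_1² = L_2/d_2², so d_1/d_2 = √(L_1/L_2)
= √(0.0200) = 0.1414.

0.14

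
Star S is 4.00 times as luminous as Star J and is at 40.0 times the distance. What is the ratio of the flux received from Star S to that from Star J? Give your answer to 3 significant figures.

0.00250

F = L/(4πd²), so F_S/F_J = (L_S/L_J) / (d_S/d_J)²
= 4.00 / (40.0)² = 4.00 / 1600 = 0.002500.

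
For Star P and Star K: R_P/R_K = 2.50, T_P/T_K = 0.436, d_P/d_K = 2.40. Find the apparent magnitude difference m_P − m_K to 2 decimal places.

L_P/L_K = (2.50)²(0.436)⁴ = 0.2259.
F_P/F_K = (L_P/L_K)/(d_P/d_K)² = 0.2259/5.760 = 0.03921.
m_P − m_K = −2.5 log₁₀(0.03921) = 3.52.

3.52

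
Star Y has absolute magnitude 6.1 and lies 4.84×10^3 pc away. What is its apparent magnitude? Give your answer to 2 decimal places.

19.52

m = M + 5 log₁₀(d/10 pc) = 6.1 + 5 log₁₀(4.84×10^3/10)
  = 6.1 + 5 × 2.685 = 6.1 + 13.42 = 19.52.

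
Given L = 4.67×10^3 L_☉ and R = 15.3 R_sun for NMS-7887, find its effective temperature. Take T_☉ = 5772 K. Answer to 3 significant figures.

1.22×10^4 K

T/T_☉ = (L/L_☉)^(1/4) / (R/R_☉)^(1/2)
T = 5772 × (4.67×10^3)^(1/4) / √(15.3) = 5772 × 8.267 / 3.912 = 1.220×10^4 K.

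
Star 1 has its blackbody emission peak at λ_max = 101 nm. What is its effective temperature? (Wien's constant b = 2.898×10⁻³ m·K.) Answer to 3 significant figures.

T = b/λ_max = 2.898×10⁻³ / (101×10⁻⁹) = 2.869×10^4 K.

2.87×10^4 K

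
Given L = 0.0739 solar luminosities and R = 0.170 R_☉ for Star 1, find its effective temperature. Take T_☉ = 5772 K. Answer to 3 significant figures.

7.30×10^3 K

T/T_☉ = (L/L_☉)^(1/4) / (R/R_☉)^(1/2)
T = 5772 × (0.0739)^(1/4) / √(0.170) = 5772 × 0.5214 / 0.4123 = 7299 K.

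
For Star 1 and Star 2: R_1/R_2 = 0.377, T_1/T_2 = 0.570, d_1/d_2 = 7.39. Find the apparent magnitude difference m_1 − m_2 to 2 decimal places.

L_1/L_2 = (0.377)²(0.570)⁴ = 0.01500.
F_1/F_2 = (L_1/L_2)/(d_1/d_2)² = 0.01500/54.61 = 2.747×10^-4.
m_1 − m_2 = −2.5 log₁₀(2.747×10^-4) = 8.90.

8.90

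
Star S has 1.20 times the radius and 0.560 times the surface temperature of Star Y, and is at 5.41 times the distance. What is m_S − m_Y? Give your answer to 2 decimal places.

5.79

L_S/L_Y = (1.20)²(0.560)⁴ = 0.1416.
F_S/F_Y = (L_S/L_Y)/(d_S/d_Y)² = 0.1416/29.27 = 0.004839.
m_S − m_Y = −2.5 log₁₀(0.004839) = 5.79.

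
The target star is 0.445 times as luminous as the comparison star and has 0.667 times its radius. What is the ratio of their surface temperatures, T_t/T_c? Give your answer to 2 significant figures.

1.0

L ∝ R²T⁴ gives T ∝ (L/R²)^(1/4), so
T_t/T_c = (0.445 / 0.667²)^(1/4) = (1.000)^(1/4) = 1.000.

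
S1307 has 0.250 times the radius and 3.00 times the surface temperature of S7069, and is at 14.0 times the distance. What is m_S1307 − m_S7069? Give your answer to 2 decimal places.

L_S1307/L_S7069 = (0.250)²(3.00)⁴ = 5.062.
F_S1307/F_S7069 = (L_S1307/L_S7069)/(d_S1307/d_S7069)² = 5.062/196.0 = 0.02583.
m_S1307 − m_S7069 = −2.5 log₁₀(0.02583) = 3.97.

3.97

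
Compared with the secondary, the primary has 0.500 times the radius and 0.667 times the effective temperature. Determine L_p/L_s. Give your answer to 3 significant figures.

0.0495

From the Stefan–Boltzmann law, L ∝ R²T⁴, so
L_p/L_s = (R_p/R_s)² (T_p/T_s)⁴ = (0.500)² × (0.667)⁴ = 0.2500 × 0.1979 = 0.04948.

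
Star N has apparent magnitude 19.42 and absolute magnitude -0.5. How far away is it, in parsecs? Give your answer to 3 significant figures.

m − M = 5 log₁₀(d/10 pc)
19.42 − (-0.5) = 19.92 = 5 log₁₀(d/10)
d = 10 × 10^(19.92/5) = 10 × 10^3.984 = 9.638×10^4 pc.

9.64×10^4 pc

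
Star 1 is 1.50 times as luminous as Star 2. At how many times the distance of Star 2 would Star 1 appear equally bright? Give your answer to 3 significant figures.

1.22

Equal flux requires L_1/d_1² = L_2/d_2², so d_1/d_2 = √(L_1/L_2)
= √(1.50) = 1.225.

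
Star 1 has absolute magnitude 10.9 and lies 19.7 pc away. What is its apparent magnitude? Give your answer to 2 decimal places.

m = M + 5 log₁₀(d/10 pc) = 10.9 + 5 log₁₀(19.7/10)
  = 10.9 + 5 × 0.294 = 10.9 + 1.47 = 12.37.

12.37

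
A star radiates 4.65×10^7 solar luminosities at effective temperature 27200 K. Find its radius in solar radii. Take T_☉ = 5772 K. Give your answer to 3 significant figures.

R/R_☉ = √(L/L_☉) / (T/T_☉)² = √(4.65×10^7) / (4.712)²
       = 6819 / 22.21 = 307.1.

307 solar radii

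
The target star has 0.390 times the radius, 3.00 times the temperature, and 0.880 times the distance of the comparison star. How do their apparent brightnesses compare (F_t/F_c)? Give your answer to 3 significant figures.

L_t/L_c = (R_t/R_c)²(T_t/T_c)⁴ = (0.390)² × (3.00)⁴ = 12.32.
F_t/F_c = (L_t/L_c)/(d_t/d_c)² = 12.32 / (0.880)² = 15.91.

15.9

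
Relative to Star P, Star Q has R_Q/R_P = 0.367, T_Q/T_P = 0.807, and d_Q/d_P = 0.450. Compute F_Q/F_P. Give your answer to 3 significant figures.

0.282

L_Q/L_P = (R_Q/R_P)²(T_Q/T_P)⁴ = (0.367)² × (0.807)⁴ = 0.05713.
F_Q/F_P = (L_Q/L_P)/(d_Q/d_P)² = 0.05713 / (0.450)² = 0.2821.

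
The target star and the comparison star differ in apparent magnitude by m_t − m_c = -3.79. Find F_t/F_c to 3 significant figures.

F_t/F_c = 10^(−(m_t − m_c)/2.5) = 10^(3.79/2.5) = 10^1.516 = 32.81.

32.8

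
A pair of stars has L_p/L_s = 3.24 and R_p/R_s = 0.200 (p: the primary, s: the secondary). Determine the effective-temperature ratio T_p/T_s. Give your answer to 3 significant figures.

L ∝ R²T⁴ gives T ∝ (L/R²)^(1/4), so
T_p/T_s = (3.24 / 0.200²)^(1/4) = (81.00)^(1/4) = 3.000.

3.00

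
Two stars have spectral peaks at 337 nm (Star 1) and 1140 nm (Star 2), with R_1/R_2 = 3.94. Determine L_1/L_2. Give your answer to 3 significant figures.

Wien's law gives T ∝ 1/λ_max, so T_1/T_2 = λ_2/λ_1 = 1140/337 = 3.383.
Then L ∝ R²T⁴ gives L_1/L_2 = (3.94)² × (3.383)⁴ = 15.52 × 130.9 = 2033.

2.03×10^3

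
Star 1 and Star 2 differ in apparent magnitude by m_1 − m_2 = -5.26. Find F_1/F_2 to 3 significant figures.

127

F_1/F_2 = 10^(−(m_1 − m_2)/2.5) = 10^(5.26/2.5) = 10^2.104 = 127.1.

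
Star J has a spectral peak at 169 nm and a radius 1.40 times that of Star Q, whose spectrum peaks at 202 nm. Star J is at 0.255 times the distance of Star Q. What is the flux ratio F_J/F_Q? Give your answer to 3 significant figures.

61.5

Wien's law: T_J/T_Q = λ_Q/λ_J = 202/169 = 1.195.
L_J/L_Q = (R_J/R_Q)²(T_J/T_Q)⁴ = (1.40)²(1.195)⁴ = 4.001.
F_J/F_Q = (L_J/L_Q)/(d_J/d_Q)² = 4.001/(0.255)² = 61.52.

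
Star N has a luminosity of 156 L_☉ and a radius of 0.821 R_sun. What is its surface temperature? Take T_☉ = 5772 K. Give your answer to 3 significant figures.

2.25×10^4 K

T/T_☉ = (L/L_☉)^(1/4) / (R/R_☉)^(1/2)
T = 5772 × (156)^(1/4) / √(0.821) = 5772 × 3.534 / 0.9061 = 2.251×10^4 K.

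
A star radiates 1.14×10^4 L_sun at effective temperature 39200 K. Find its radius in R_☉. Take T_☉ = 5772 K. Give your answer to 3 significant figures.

2.31 R_☉

R/R_☉ = √(L/L_☉) / (T/T_☉)² = √(1.14×10^4) / (6.791)²
       = 106.8 / 46.12 = 2.315.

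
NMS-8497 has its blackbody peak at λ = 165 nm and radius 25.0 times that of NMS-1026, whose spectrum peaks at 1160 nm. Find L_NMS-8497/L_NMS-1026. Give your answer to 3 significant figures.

1.53×10^6

Wien's law gives T ∝ 1/λ_max, so T_NMS-8497/T_NMS-1026 = λ_NMS-1026/λ_NMS-8497 = 1160/165 = 7.030.
Then L ∝ R²T⁴ gives L_NMS-8497/L_NMS-1026 = (25.0)² × (7.030)⁴ = 625.0 × 2443 = 1.527×10^6.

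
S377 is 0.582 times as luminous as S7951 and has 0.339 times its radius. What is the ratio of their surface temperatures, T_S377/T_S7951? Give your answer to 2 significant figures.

1.5

L ∝ R²T⁴ gives T ∝ (L/R²)^(1/4), so
T_S377/T_S7951 = (0.582 / 0.339²)^(1/4) = (5.064)^(1/4) = 1.500.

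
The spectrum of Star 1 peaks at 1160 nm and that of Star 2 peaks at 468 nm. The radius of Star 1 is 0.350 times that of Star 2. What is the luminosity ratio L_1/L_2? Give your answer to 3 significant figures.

0.00325

Wien's law gives T ∝ 1/λ_max, so T_1/T_2 = λ_2/λ_1 = 468/1160 = 0.4034.
Then L ∝ R²T⁴ gives L_1/L_2 = (0.350)² × (0.4034)⁴ = 0.1225 × 0.02649 = 0.003246.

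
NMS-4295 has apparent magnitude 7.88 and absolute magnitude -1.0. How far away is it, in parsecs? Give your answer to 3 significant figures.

m − M = 5 log₁₀(d/10 pc)
7.88 − (-1.0) = 8.88 = 5 log₁₀(d/10)
d = 10 × 10^(8.88/5) = 10 × 10^1.776 = 597.0 pc.

597 pc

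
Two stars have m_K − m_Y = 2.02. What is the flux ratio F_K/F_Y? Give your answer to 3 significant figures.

F_K/F_Y = 10^(−(m_K − m_Y)/2.5) = 10^(-2.02/2.5) = 10^-0.808 = 0.1556.

0.156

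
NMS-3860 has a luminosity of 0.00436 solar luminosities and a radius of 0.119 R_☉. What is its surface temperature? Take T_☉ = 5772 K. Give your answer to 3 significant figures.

T/T_☉ = (L/L_☉)^(1/4) / (R/R_☉)^(1/2)
T = 5772 × (0.00436)^(1/4) / √(0.119) = 5772 × 0.2570 / 0.3450 = 4300 K.

4.30×10^3 K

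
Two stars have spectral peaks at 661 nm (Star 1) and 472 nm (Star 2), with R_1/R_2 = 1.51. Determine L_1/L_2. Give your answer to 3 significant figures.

0.593

Wien's law gives T ∝ 1/λ_max, so T_1/T_2 = λ_2/λ_1 = 472/661 = 0.7141.
Then L ∝ R²T⁴ gives L_1/L_2 = (1.51)² × (0.7141)⁴ = 2.280 × 0.2600 = 0.5928.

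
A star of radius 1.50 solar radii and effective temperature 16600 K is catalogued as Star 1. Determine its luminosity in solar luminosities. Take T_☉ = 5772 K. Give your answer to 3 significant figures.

154 solar luminosities

L/L_☉ = (R/R_☉)² (T/T_☉)⁴ = (1.50)² × (16600/5772)⁴
       = 2.250 × (2.876)⁴ = 2.250 × 68.41 = 153.9.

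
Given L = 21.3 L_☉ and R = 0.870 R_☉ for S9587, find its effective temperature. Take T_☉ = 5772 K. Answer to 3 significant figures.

1.33×10^4 K

T/T_☉ = (L/L_☉)^(1/4) / (R/R_☉)^(1/2)
T = 5772 × (21.3)^(1/4) / √(0.870) = 5772 × 2.148 / 0.9327 = 1.329×10^4 K.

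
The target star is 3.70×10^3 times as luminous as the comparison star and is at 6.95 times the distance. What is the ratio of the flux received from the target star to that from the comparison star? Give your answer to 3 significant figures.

76.6

F = L/(4πd²), so F_t/F_c = (L_t/L_c) / (d_t/d_c)²
= 3.70×10^3 / (6.95)² = 3.70×10^3 / 48.30 = 76.60.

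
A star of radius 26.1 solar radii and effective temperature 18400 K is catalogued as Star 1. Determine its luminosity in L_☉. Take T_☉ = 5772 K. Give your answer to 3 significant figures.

7.03×10^4 L_☉

L/L_☉ = (R/R_☉)² (T/T_☉)⁴ = (26.1)² × (18400/5772)⁴
       = 681.2 × (3.188)⁴ = 681.2 × 103.3 = 7.035×10^4.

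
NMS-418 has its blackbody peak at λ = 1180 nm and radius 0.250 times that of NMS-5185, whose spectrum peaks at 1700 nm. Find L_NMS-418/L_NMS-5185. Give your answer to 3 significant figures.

0.269

Wien's law gives T ∝ 1/λ_max, so T_NMS-418/T_NMS-5185 = λ_NMS-5185/λ_NMS-418 = 1700/1180 = 1.441.
Then L ∝ R²T⁴ gives L_NMS-418/L_NMS-5185 = (0.250)² × (1.441)⁴ = 0.06250 × 4.308 = 0.2692.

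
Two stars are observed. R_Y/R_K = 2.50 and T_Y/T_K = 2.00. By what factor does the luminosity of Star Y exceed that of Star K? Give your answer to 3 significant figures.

From the Stefan–Boltzmann law, L ∝ R²T⁴, so
L_Y/L_K = (R_Y/R_K)² (T_Y/T_K)⁴ = (2.50)² × (2.00)⁴ = 6.250 × 16.00 = 100.0.

100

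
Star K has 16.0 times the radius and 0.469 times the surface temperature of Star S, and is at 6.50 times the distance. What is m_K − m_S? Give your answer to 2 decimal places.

1.33

L_K/L_S = (16.0)²(0.469)⁴ = 12.39.
F_K/F_S = (L_K/L_S)/(d_K/d_S)² = 12.39/42.25 = 0.2932.
m_K − m_S = −2.5 log₁₀(0.2932) = 1.33.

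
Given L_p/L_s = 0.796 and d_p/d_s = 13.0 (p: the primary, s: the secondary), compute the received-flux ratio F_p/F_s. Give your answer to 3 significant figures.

F = L/(4πd²), so F_p/F_s = (L_p/L_s) / (d_p/d_s)²
= 0.796 / (13.0)² = 0.796 / 169.0 = 0.004710.

0.00471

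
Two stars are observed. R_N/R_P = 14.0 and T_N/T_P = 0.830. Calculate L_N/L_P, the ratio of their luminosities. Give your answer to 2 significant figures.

93

From the Stefan–Boltzmann law, L ∝ R²T⁴, so
L_N/L_P = (R_N/R_P)² (T_N/T_P)⁴ = (14.0)² × (0.830)⁴ = 196.0 × 0.4746 = 93.02.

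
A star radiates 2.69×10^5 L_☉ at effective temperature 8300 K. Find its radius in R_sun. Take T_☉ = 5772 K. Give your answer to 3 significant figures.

R/R_☉ = √(L/L_☉) / (T/T_☉)² = √(2.69×10^5) / (1.438)²
       = 518.7 / 2.068 = 250.8.

251 R_sun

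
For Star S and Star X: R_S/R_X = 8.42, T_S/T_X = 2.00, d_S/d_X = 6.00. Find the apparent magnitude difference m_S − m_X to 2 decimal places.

L_S/L_X = (8.42)²(2.00)⁴ = 1134.
F_S/F_X = (L_S/L_X)/(d_S/d_X)² = 1134/36.00 = 31.51.
m_S − m_X = −2.5 log₁₀(31.51) = -3.75.

-3.75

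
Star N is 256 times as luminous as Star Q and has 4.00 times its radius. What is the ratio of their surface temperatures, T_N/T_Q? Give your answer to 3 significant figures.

L ∝ R²T⁴ gives T ∝ (L/R²)^(1/4), so
T_N/T_Q = (256 / 4.00²)^(1/4) = (16.00)^(1/4) = 2.000.

2.00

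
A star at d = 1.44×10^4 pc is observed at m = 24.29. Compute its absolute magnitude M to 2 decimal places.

M = m − 5 log₁₀(d/10 pc) = 24.29 − 5 log₁₀(1.44×10^4/10)
  = 24.29 − 5 × 3.158 = 24.29 − 15.79 = 8.50.

8.50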